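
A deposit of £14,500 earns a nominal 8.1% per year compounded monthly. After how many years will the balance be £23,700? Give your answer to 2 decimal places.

Periodic rate i = 0.081/12 = 0.00675.
n = ln(23700/14500) / ln(1+0.00675) = ln(1.63448) / 0.006727 = 73.0345 months
= 73.0345/12 years

6.09 years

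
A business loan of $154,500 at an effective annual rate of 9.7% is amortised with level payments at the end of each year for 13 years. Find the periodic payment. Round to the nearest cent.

PMT = 154500 / ( [1 − (1+0.097)^(−13)] / 0.097 ) = 154500 / 7.215123 = 21,413.3562

$21,413.36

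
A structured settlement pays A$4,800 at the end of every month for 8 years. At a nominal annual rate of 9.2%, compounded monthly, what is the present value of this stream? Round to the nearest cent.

A$325,331.87

With 12 periods per year: i = 0.00766667, n = 96.
PV = 4800 × [1 − (1+0.00766667)^(−96)] / 0.00766667 = 4800 × 67.777473 = 325,331.8707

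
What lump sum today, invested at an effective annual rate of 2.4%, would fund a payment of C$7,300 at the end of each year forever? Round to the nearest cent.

PV = C/r = 7300/0.024 = 304,166.6667

C$304,166.67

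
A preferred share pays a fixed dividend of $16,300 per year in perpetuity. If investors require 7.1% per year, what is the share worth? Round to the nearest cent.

$229,577.46

PV = PMT / i = 16300 / 0.071 = 229,577.4648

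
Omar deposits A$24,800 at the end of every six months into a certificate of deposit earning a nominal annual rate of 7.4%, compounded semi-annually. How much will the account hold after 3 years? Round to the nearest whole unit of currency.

A$163,262

With 2 periods per year: i = 0.037, n = 6.
FV = PMT · [(1+i)^n − 1] / i = 24800 · 6.583151 = 163,262.1475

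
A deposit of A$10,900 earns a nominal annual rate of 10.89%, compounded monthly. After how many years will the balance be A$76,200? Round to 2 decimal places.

Periodic rate i = 0.1089/12 = 0.009075.
(1+i)^n = 76200/10900 = 6.99083, so n = ln 6.99083 / ln 1.00907 = 215.2517 months
= 215.2517/12 years

17.94 years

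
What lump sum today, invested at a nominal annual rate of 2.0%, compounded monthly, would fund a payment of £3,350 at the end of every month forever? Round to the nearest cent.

Periodic rate i = 0.02/12 = 0.00166667.
PV = C/r = 3350/0.00166667 = 2,010,000.0000

£2,010,000.00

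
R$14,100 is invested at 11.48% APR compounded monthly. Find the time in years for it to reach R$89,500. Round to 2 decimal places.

16.17 years

Periodic rate i = 0.1148/12 = 0.00956667.
n = ln(89500/14100) / ln(1+0.00956667) = ln(6.34752) / 0.009521 = 194.1000 months
= 194.1000/12 years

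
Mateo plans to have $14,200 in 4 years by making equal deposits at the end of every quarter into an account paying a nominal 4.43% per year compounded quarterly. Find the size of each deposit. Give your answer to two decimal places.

$816.08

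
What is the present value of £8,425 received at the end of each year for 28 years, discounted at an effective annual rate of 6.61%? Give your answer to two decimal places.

£106,224.68

PV = PMT · [1 − (1+i)^(−n)] / i = 8425 · 12.608270 = 106,224.6788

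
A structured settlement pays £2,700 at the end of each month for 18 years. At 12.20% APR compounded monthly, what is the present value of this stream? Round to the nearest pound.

£235,700

i = 0.122/12 = 0.0101667 per month; n = 18·12 = 216.
Annuity factor a(216|0.0101667) = 87.296299; PV = 2700 × 87.296299 = 235,700.0085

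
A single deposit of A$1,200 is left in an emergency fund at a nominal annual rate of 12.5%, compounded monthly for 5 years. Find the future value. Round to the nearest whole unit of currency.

Periodic rate i = 0.125/12 = 0.0104167; n = 5 × 12 = 60 periods.
1,200 × (1+0.0104167)^60 = 1,200 × 1.862216 = 2,234.6593

A$2,235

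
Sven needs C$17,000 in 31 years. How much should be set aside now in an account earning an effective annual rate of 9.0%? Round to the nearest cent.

C$1,175.51

Discount factor = (1+0.09)^(−31) = 0.069148; PV = 17,000 × 0.069148 = 1,175.5131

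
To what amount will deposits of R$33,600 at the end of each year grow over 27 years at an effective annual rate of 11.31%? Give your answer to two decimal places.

R$5,064,581.92

Accumulation factor s(27|0.1131) = 150.731605; FV = 33600 × 150.731605 = 5,064,581.9228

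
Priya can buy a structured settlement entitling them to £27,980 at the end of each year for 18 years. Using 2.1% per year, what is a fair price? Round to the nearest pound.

£415,812

PV = 27980 × [1 − (1+0.021)^(−18)] / 0.021 = 27980 × 14.861050 = 415,812.1775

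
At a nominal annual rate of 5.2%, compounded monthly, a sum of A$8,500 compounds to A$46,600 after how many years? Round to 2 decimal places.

Periodic rate i = 0.052/12 = 0.00433333.
(1+i)^n = 46600/8500 = 5.48235, so n = ln 5.48235 / ln 1.00433 = 393.5119 months
= 393.5119/12 years

32.79 years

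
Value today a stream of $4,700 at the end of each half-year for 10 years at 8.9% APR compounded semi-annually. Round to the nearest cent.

$61,403.05

With 2 periods per year: i = 0.0445, n = 20.
Annuity factor a(20|0.0445) = 13.064478; PV = 4700 × 13.064478 = 61,403.0456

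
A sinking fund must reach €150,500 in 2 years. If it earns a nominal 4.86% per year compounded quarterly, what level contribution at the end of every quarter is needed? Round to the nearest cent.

Periodic rate i = 0.0486/4 = 0.01215; n = 2 × 4 = 8 periods.
PMT = 150500 / ( [(1+0.01215)^8 − 1] / 0.01215 ) = 150500 / 8.348594 = 18,026.9883

€18,026.99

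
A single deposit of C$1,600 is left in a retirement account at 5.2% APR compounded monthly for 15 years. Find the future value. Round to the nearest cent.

With 12 periods per year: i = 0.00433333, n = 180.
1,600 × (1+0.00433333)^180 = 1,600 × 2.177799 = 3,484.4789

C$3,484.48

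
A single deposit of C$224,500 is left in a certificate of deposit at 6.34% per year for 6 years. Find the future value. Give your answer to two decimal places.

C$324,635.70

FV = 224,500 × (1 + 0.0634)^6 = 324,635.7030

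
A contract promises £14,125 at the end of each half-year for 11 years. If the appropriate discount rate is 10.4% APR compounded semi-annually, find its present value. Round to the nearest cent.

£182,583.61

i = 0.104/2 = 0.052 per half-year; n = 11·2 = 22.
PV = 14125 × [1 − (1+0.052)^(−22)] / 0.052 = 14125 × 12.926273 = 182,583.6080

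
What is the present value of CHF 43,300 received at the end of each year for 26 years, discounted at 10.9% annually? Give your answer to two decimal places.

CHF 370,280.17

Annuity factor a(26|0.109) = 8.551505; PV = 43300 × 8.551505 = 370,280.1747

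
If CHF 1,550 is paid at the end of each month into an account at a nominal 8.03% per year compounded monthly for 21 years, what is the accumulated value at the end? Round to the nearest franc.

Periodic rate i = 0.0803/12 = 0.00669167; n = 21 × 12 = 252 periods.
FV = PMT · [(1+i)^n − 1] / i = 1550 · 652.934752 = 1,012,048.8649

CHF 1,012,049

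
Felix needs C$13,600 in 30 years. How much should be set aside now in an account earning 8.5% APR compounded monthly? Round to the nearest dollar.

C$1,071

Periodic rate i = 0.085/12 = 0.00708333; n = 30 × 12 = 360 periods.
PV = 13,600 / (1 + 0.00708333)^360 = 13,600 / 12.692499 = 1,071.4990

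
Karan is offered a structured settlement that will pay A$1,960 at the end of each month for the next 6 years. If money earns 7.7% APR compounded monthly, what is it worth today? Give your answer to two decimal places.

Periodic rate i = 0.077/12 = 0.00641667; n = 6 × 12 = 72 periods.
PV = PMT · [1 − (1+i)^(−n)] / i = 1960 · 57.513834 = 112,727.1137

A$112,727.11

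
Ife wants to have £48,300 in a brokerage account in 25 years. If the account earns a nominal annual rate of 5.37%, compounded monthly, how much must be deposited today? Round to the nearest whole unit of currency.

£12,653

Periodic rate i = 0.0537/12 = 0.004475; n = 25 × 12 = 300 periods.
PV = 48,300 / (1 + 0.004475)^300 = 48,300 / 3.817154 = 12,653.4066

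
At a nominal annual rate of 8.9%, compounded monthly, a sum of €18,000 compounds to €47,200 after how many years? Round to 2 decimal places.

Periodic rate i = 0.089/12 = 0.00741667.
n = ln(47200/18000) / ln(1+0.00741667) = ln(2.62222) / 0.007389 = 130.4619 months
= 130.4619/12 years

10.87 years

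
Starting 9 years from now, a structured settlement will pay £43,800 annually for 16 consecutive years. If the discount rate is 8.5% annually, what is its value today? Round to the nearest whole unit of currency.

Value one period before first payment (t=8): 43800 × [1 − (1+0.085)^(−16)] / 0.085 = 43800 × 8.575333 = 375,599.5963
Discount back 8 years: 375,599.5963 × (1+0.085)^(−8) = 375,599.5963 × 0.520669 = 195,563.2344

£195,563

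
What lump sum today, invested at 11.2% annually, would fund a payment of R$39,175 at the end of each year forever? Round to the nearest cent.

PV = PMT / i = 39175 / 0.112 = 349,776.7857

R$349,776.79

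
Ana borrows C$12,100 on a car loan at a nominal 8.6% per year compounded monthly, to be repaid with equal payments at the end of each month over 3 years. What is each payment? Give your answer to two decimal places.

C$382.53

i = 0.086/12 = 0.00716667 per month; n = 3·12 = 36.
PMT = 12100 / ( [1 − (1+0.00716667)^(−36)] / 0.00716667 ) = 12100 / 31.631661 = 382.5281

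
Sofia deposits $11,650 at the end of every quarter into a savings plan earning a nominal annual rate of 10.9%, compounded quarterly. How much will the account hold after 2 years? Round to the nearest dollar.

$102,590

Periodic rate i = 0.109/4 = 0.02725; n = 2 × 4 = 8 periods.
FV = 11650 × [(1+0.02725)^8 − 1] / 0.02725 = 11650 × 8.806031 = 102,590.2639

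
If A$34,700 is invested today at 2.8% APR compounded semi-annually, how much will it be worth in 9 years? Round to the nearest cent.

A$44,566.92

i = 0.028/2 = 0.014 per half-year; n = 9·2 = 18.
34,700 × (1+0.014)^18 = 34,700 × 1.284349 = 44,566.9245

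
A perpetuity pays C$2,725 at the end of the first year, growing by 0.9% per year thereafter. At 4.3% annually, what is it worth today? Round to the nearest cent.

C$80,147.06

PV = PMT / (i − g) = 2725 / (0.043 − 0.009) = 2725 / 0.034000 = 80,147.0588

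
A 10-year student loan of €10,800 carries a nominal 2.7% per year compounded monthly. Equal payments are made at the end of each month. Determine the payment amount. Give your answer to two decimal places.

With 12 periods per year: i = 0.00225, n = 120.
Annuity-PV factor = 105.061752; PMT = 10800 / 105.061752 = 102.7967

€102.80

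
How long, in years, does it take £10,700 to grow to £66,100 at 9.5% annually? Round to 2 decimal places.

20.06 years

n = ln(66100/10700) / ln(1+0.095) = ln(6.17757) / 0.090754 = 20.0643 years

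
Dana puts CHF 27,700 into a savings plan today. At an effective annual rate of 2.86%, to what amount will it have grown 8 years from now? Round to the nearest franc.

CHF 34,710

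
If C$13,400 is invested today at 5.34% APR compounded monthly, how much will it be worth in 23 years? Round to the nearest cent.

Periodic rate i = 0.0534/12 = 0.00445; n = 23 × 12 = 276 periods.
FV = PV·(1+i)^n = 13,400 × 3.405785 = 45,637.5135

C$45,637.51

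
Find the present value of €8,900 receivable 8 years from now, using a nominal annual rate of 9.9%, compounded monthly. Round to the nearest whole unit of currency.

i = 0.099/12 = 0.00825 per month; n = 8·12 = 96.
Discount factor = (1+0.00825)^(−96) = 0.454412; PV = 8,900 × 0.454412 = 4,044.2674

€4,044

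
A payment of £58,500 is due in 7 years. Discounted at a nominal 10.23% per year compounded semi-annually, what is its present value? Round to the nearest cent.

£29,097.13

i = 0.1023/2 = 0.05115 per half-year; n = 7·2 = 14.
Discount factor = (1+0.05115)^(−14) = 0.497387; PV = 58,500 × 0.497387 = 29,097.1291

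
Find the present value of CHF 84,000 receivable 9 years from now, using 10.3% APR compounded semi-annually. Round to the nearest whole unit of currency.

CHF 34,018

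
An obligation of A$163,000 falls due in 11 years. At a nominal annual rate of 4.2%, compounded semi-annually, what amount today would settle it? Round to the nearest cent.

A$103,186.12

Periodic rate i = 0.042/2 = 0.021; n = 11 × 2 = 22 periods.
PV = 163,000 / (1 + 0.021)^22 = 163,000 / 1.579670 = 103,186.1191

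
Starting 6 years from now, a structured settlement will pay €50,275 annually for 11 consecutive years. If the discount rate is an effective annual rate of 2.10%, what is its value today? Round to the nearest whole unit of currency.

€440,960

Value one period before first payment (t=5): 50275 × [1 − (1+0.021)^(−11)] / 0.021 = 50275 × 9.731409 = 489,246.5700
PV₀ = 489,246.5700 / (1+0.021)^5 = 489,246.5700 / 1.109504 = 440,959.8815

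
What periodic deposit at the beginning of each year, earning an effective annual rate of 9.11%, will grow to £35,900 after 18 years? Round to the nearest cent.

£788.06

FV-annuity factor × (1+i) = 45.554881; PMT = 35900 / 45.554881 = 788.0605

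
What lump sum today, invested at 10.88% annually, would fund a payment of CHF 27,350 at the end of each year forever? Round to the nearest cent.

PV = PMT / i = 27350 / 0.1088 = 251,378.6765

CHF 251,378.68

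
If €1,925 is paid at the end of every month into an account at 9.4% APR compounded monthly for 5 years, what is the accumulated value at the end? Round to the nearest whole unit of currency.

€146,726

i = 0.094/12 = 0.00783333 per month; n = 5·12 = 60.
FV = 1925 × [(1+0.00783333)^60 − 1] / 0.00783333 = 1925 × 76.221299 = 146,726.0008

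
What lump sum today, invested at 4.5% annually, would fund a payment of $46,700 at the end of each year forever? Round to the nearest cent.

$1,037,777.78

PV = PMT / i = 46700 / 0.045 = 1,037,777.7778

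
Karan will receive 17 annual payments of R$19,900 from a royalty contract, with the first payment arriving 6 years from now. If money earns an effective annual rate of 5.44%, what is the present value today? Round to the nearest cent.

Value one period before first payment (t=5): 19900 × [1 − (1+0.0544)^(−17)] / 0.0544 = 19900 × 10.912547 = 217,159.6758
PV₀ = 217,159.6758 / (1+0.0544)^5 = 217,159.6758 / 1.303248 = 166,629.6179

R$166,629.62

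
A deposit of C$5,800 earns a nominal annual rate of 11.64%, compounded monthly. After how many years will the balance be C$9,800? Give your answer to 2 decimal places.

4.53 years

Periodic rate i = 0.1164/12 = 0.0097.
(1+i)^n = 9800/5800 = 1.68966, so n = ln 1.68966 / ln 1.0097 = 54.3365 months
= 54.3365/12 years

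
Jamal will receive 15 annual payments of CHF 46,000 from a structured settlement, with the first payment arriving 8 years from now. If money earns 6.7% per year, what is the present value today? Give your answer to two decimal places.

Value one period before first payment (t=7): 46000 × [1 − (1+0.067)^(−15)] / 0.067 = 46000 × 9.283038 = 427,019.7314
PV₀ = 427,019.7314 / (1+0.067)^7 = 427,019.7314 / 1.574530 = 271,204.5722

CHF 271,204.57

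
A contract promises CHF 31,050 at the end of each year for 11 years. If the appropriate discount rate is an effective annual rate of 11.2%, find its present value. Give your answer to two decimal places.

PV = 31050 × [1 − (1+0.112)^(−11)] / 0.112 = 31050 × 6.151230 = 190,995.6825

CHF 190,995.68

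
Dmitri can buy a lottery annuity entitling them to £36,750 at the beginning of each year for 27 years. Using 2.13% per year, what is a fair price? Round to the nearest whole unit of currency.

£764,652

PV = PMT · [1 − (1+i)^(−n)] / i × (1+i) = 36750 · 20.806862 = 764,652.1685
(annuity-due: payments at period start, so ×(1+i).)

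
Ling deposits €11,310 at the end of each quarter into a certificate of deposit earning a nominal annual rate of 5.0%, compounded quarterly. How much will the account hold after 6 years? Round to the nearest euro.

€314,283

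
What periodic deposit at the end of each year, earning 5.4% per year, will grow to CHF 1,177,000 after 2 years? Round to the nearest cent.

CHF 573,028.24

FV-annuity factor = 2.054000; PMT = 1.177e+06 / 2.054000 = 573,028.2376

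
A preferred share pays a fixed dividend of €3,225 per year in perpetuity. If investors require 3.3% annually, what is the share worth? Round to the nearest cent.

€97,727.27

PV = C/r = 3225/0.033 = 97,727.2727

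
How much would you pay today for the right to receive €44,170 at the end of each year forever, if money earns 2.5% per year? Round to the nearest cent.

€1,766,800.00

PV = C/r = 44170/0.025 = 1,766,800.0000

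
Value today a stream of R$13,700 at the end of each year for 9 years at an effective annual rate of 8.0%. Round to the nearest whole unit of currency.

PV = PMT · [1 − (1+i)^(−n)] / i = 13700 · 6.246888 = 85,582.3644

R$85,582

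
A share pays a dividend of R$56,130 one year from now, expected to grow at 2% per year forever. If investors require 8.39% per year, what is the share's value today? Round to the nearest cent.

PV = PMT / (i − g) = 56130 / (0.0839 − 0.02) = 56130 / 0.063900 = 878,403.7559

R$878,403.76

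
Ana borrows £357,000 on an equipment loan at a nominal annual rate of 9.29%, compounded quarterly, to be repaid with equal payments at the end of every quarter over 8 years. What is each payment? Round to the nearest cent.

£15,934.10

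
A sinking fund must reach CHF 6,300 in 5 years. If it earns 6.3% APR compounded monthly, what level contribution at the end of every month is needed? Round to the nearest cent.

CHF 89.60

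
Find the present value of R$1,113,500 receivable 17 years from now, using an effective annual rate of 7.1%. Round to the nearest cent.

R$346,951.86

PV = FV·(1+i)^(−n) = 1,113,500 × 0.311587 = 346,951.8577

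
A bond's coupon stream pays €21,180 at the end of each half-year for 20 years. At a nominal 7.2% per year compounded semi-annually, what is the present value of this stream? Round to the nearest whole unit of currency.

€445,367

With 2 periods per year: i = 0.036, n = 40.
PV = 21180 × [1 − (1+0.036)^(−40)] / 0.036 = 21180 × 21.027723 = 445,367.1779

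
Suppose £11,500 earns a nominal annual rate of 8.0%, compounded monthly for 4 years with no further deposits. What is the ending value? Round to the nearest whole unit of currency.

i = 0.08/12 = 0.00666667 per month; n = 4·12 = 48.
11,500 × (1+0.00666667)^48 = 11,500 × 1.375666 = 15,820.1602

£15,820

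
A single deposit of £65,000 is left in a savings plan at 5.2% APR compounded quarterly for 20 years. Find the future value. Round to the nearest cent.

Periodic rate i = 0.052/4 = 0.013; n = 20 × 4 = 80 periods.
65,000 × (1+0.013)^80 = 65,000 × 2.810319 = 182,670.7389

£182,670.74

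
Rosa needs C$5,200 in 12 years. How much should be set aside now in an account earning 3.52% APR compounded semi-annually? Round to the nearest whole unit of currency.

C$3,421

Periodic rate i = 0.0352/2 = 0.0176; n = 12 × 2 = 24 periods.
PV = 5,200 / (1 + 0.0176)^24 = 5,200 / 1.520024 = 3,420.9993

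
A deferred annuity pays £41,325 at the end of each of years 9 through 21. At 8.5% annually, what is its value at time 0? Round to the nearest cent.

PV at t=8 (ordinary 13-year annuity): 41325 × a(13|0.085) = 41325 × 7.690955 = 317,828.7114
PV₀ = 317,828.7114 / (1+0.085)^8 = 317,828.7114 / 1.920604 = 165,483.6996

£165,483.70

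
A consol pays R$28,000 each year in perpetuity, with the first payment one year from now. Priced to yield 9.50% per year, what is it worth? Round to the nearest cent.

R$294,736.84

PV = PMT / i = 28000 / 0.095 = 294,736.8421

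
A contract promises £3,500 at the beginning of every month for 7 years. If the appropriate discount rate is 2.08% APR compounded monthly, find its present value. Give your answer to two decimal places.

£273,852.65

Periodic rate i = 0.0208/12 = 0.00173333; n = 7 × 12 = 84 periods.
PV = 3500 × [1 − (1+0.00173333)^(−84)] / 0.00173333 × (1+i) = 3500 × 78.243615 = 273,852.6538
(Beginning-of-period payments → annuity-due factor ×(1+i).)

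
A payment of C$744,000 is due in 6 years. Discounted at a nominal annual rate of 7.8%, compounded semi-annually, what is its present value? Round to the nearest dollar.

With 2 periods per year: i = 0.039, n = 12.
PV = FV·(1+i)^(−n) = 744,000 × 0.631849 = 470,095.7933

C$470,096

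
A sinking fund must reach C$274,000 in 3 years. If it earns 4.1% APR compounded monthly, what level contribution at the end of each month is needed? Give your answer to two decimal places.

C$7,165.60

With 12 periods per year: i = 0.00341667, n = 36.
PMT = 274000 / ( [(1+0.00341667)^36 − 1] / 0.00341667 ) = 274000 / 38.238251 = 7,165.5996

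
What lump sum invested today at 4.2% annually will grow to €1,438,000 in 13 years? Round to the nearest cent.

€842,322.77

PV = FV·(1+i)^(−n) = 1,438,000 × 0.585760 = 842,322.7674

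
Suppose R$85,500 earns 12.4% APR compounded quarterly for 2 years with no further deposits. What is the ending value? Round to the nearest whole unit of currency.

R$109,153

i = 0.124/4 = 0.031 per quarter; n = 2·4 = 8.
FV = 85,500 × (1 + 0.031)^8 = 109,152.9398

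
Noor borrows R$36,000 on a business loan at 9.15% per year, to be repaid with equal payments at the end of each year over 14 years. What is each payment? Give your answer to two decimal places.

R$4,662.69

PMT = 36000 / ( [1 − (1+0.0915)^(−14)] / 0.0915 ) = 36000 / 7.720872 = 4,662.6859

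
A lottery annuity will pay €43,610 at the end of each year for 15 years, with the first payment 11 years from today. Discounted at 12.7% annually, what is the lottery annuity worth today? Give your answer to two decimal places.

PV at t=10 (ordinary 15-year annuity): 43610 × a(15|0.127) = 43610 × 6.563816 = 286,248.0122
Discount back 10 years: 286,248.0122 × (1+0.127)^(−10) = 286,248.0122 × 0.302525 = 86,597.0941

€86,597.09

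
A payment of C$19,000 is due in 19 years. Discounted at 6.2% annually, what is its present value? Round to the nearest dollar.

C$6,059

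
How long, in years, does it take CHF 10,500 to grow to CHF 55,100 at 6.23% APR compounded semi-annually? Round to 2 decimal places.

27.02 years

Periodic rate i = 0.0623/2 = 0.03115.
n = ln(55100/10500) / ln(1+0.03115) = ln(5.24762) / 0.030675 = 54.0437 half-years
= 54.0437/2 years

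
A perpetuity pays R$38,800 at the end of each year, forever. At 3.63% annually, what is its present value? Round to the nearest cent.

R$1,068,870.52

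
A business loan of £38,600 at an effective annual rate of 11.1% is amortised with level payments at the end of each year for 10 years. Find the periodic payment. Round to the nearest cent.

PMT = 38600 / ( [1 − (1+0.111)^(−10)] / 0.111 ) = 38600 / 5.864619 = 6,581.8429

£6,581.84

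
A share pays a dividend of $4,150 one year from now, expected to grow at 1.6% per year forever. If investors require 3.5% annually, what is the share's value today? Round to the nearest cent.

PV = PMT / (i − g) = 4150 / (0.035 − 0.016) = 4150 / 0.019000 = 218,421.0526

$218,421.05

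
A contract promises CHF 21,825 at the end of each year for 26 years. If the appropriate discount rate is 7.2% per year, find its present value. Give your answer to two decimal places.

PV = 21825 × [1 − (1+0.072)^(−26)] / 0.072 = 21825 × 11.610630 = 253,401.9985

CHF 253,402.00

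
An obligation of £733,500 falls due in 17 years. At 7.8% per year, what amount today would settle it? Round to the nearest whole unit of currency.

£204,588

Discount factor = (1+0.078)^(−17) = 0.278921; PV = 733,500 × 0.278921 = 204,588.4838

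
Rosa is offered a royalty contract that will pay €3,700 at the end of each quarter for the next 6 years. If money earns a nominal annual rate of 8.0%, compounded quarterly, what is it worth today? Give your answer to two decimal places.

€69,981.52

Periodic rate i = 0.08/4 = 0.02; n = 6 × 4 = 24 periods.
PV = PMT · [1 − (1+i)^(−n)] / i = 3700 · 18.913926 = 69,981.5247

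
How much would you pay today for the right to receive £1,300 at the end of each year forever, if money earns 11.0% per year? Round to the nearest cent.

PV = PMT / i = 1300 / 0.11 = 11,818.1818

£11,818.18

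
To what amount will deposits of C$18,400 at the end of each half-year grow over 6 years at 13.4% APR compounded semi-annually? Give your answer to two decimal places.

C$323,393.61

Periodic rate i = 0.134/2 = 0.067; n = 6 × 2 = 12 periods.
FV = PMT · [(1+i)^n − 1] / i = 18400 · 17.575740 = 323,393.6091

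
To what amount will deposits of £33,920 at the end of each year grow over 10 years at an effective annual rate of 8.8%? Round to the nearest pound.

FV = PMT · [(1+i)^n − 1] / i = 33920 · 15.048667 = 510,450.7943

£510,451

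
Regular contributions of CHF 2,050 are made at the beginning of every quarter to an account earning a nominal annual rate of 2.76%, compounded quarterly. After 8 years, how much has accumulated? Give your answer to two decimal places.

CHF 73,629.76

Periodic rate i = 0.0276/4 = 0.0069; n = 8 × 4 = 32 periods.
Accumulation factor s(32|0.0069) × (1+i) = 35.916959; FV = 2050 × 35.916959 = 73,629.7650
(annuity-due: payments at period start, so ×(1+i).)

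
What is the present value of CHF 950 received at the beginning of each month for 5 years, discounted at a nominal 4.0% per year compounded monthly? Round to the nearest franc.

i = 0.04/12 = 0.00333333 per month; n = 5·12 = 60.
PV = 950 × [1 − (1+0.00333333)^(−60)] / 0.00333333 × (1+i) = 950 × 54.480066 = 51,756.0625
Payments are at the start of each period, so multiply by (1+i).

CHF 51,756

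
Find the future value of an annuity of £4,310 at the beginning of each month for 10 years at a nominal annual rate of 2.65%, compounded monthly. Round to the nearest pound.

Periodic rate i = 0.0265/12 = 0.00220833; n = 10 × 12 = 120 periods.
FV = PMT · [(1+i)^n − 1] / i × (1+i) = 4310 · 137.533331 = 592,768.6551
Payments are at the start of each period, so multiply by (1+i).

£592,769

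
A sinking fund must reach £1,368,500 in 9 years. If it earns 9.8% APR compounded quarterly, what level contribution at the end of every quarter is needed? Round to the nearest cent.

With 4 periods per year: i = 0.0245, n = 36.
PMT = 1.3685e+06 / ( [(1+0.0245)^36 − 1] / 0.0245 ) = 1.3685e+06 / 56.742052 = 24,117.9152

£24,117.92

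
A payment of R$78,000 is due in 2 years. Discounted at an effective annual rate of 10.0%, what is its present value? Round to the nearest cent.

R$64,462.81

PV = 78,000 / (1 + 0.1)^2 = 78,000 / 1.210000 = 64,462.8099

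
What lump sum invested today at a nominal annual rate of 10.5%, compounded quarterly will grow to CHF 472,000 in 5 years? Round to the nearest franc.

CHF 281,111

Periodic rate i = 0.105/4 = 0.02625; n = 5 × 4 = 20 periods.
PV = FV·(1+i)^(−n) = 472,000 × 0.595575 = 281,111.4893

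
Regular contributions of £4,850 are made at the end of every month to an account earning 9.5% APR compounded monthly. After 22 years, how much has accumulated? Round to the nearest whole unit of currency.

£4,299,849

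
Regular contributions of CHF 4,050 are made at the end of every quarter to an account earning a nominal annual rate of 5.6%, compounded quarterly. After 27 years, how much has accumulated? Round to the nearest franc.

Periodic rate i = 0.056/4 = 0.014; n = 27 × 4 = 108 periods.
FV = PMT · [(1+i)^n − 1] / i = 4050 · 249.177029 = 1,009,166.9662

CHF 1,009,167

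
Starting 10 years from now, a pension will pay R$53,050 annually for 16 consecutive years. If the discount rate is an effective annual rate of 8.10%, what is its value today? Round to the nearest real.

R$231,469

Value one period before first payment (t=9): 53050 × [1 − (1+0.081)^(−16)] / 0.081 = 53050 × 8.795062 = 466,578.0182
Discount back 9 years: 466,578.0182 × (1+0.081)^(−9) = 466,578.0182 × 0.496099 = 231,469.1029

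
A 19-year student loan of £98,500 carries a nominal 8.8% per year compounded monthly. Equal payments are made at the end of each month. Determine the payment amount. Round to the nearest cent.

£890.69

i = 0.088/12 = 0.00733333 per month; n = 19·12 = 228.
Annuity-PV factor = 110.588097; PMT = 98500 / 110.588097 = 890.6926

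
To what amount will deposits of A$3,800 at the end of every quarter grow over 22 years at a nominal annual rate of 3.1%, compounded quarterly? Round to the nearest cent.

A$476,905.50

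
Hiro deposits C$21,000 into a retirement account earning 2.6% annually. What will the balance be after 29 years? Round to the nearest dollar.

C$44,207

21,000 × (1+0.026)^29 = 21,000 × 2.105104 = 44,207.1744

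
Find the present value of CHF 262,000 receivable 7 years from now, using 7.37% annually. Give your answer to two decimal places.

PV = 262,000 / (1 + 0.0737)^7 = 262,000 / 1.645056 = 159,265.1003

CHF 159,265.10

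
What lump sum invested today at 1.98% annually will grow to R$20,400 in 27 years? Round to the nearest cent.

R$12,015.03

PV = FV·(1+i)^(−n) = 20,400 × 0.588972 = 12,015.0328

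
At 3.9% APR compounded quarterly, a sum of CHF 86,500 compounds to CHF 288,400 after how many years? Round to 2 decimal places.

Periodic rate i = 0.039/4 = 0.00975.
n = ln(288400/86500) / ln(1+0.00975) = ln(3.33410) / 0.009703 = 124.1092 quarters
= 124.1092/4 years

31.03 years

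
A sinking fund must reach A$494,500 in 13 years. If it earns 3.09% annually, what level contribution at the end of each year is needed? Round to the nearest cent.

PMT = 494500 / ( [(1+0.0309)^13 − 1] / 0.0309 ) = 494500 / 15.705594 = 31,485.5969

A$31,485.60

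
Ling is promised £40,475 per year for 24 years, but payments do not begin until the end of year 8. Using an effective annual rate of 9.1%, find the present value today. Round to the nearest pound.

£211,860

PV at t=7 (ordinary 24-year annuity): 40475 × a(24|0.091) = 40475 × 9.630183 = 389,781.6430
PV₀ = 389,781.6430 / (1+0.091)^7 = 389,781.6430 / 1.839811 = 211,859.5902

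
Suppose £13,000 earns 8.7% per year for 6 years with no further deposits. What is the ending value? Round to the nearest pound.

13,000 × (1+0.087)^6 = 13,000 × 1.649595 = 21,444.7317

£21,445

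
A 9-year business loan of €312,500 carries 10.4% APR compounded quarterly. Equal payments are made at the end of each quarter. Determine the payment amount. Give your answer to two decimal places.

€13,472.35

i = 0.104/4 = 0.026 per quarter; n = 9·4 = 36.
PMT = 312500 / ( [1 − (1+0.026)^(−36)] / 0.026 ) = 312500 / 23.195665 = 13,472.3451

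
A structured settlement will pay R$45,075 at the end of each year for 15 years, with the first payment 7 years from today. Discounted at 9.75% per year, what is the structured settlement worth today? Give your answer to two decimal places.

PV at t=6 (ordinary 15-year annuity): 45075 × a(15|0.0975) = 45075 × 7.715862 = 347,792.4791
Discount back 6 years: 347,792.4791 × (1+0.0975)^(−6) = 347,792.4791 × 0.572233 = 199,018.3003

R$199,018.30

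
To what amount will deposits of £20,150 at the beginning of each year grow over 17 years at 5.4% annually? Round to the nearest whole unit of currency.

FV = PMT · [(1+i)^n − 1] / i × (1+i) = 20150 · 28.205525 = 568,341.3352
Payments are at the start of each period, so multiply by (1+i).

£568,341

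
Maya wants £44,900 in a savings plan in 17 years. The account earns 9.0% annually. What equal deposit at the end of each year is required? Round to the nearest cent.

£1,214.38

PMT = 44900 / ( [(1+0.09)^17 − 1] / 0.09 ) = 44900 / 36.973705 = 1,214.3766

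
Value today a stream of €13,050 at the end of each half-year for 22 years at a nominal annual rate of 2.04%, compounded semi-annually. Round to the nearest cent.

€460,784.29

Periodic rate i = 0.0204/2 = 0.0102; n = 22 × 2 = 44 periods.
PV = PMT · [1 − (1+i)^(−n)] / i = 13050 · 35.309141 = 460,784.2903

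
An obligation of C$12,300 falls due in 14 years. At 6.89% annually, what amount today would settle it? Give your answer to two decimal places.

PV = FV·(1+i)^(−n) = 12,300 × 0.393442 = 4,839.3389

C$4,839.34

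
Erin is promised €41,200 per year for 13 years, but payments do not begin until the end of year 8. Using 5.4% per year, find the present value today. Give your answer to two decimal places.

Value one period before first payment (t=7): 41200 × [1 − (1+0.054)^(−13)] / 0.054 = 41200 × 9.171388 = 377,861.1929
PV₀ = 377,861.1929 / (1+0.054)^7 = 377,861.1929 / 1.445055 = 261,485.7432

€261,485.74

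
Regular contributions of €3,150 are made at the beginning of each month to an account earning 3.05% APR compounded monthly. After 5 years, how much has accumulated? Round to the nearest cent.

€204,411.60

With 12 periods per year: i = 0.00254167, n = 60.
Accumulation factor s(60|0.00254167) × (1+i) = 64.892571; FV = 3150 × 64.892571 = 204,411.5977
(Beginning-of-period payments → annuity-due factor ×(1+i).)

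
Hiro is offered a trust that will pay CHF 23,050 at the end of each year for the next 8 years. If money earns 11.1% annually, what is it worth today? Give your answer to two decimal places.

PV = PMT · [1 − (1+i)^(−n)] / i = 23050 · 5.127822 = 118,196.3011

CHF 118,196.30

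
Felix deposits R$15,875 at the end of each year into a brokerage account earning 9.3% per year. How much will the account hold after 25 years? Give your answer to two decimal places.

FV = 15875 × [(1+0.093)^25 − 1] / 0.093 = 15875 × 88.563742 = 1,405,949.4017

R$1,405,949.40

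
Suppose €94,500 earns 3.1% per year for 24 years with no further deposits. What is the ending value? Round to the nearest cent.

€196,625.47

94,500 × (1+0.031)^24 = 94,500 × 2.080693 = 196,625.4707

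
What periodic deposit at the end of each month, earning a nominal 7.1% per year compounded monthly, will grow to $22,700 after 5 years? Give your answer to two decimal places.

i = 0.071/12 = 0.00591667 per month; n = 5·12 = 60.
FV-annuity factor = 71.778512; PMT = 22700 / 71.778512 = 316.2506

$316.25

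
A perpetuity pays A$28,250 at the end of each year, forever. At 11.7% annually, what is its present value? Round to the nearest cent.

PV = C/r = 28250/0.117 = 241,452.9915

A$241,452.99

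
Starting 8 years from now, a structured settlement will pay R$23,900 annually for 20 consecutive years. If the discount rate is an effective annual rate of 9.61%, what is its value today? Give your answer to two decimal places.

R$109,955.32

Value one period before first payment (t=7): 23900 × [1 − (1+0.0961)^(−20)] / 0.0961 = 23900 × 8.745197 = 209,010.1983
PV₀ = 209,010.1983 / (1+0.0961)^7 = 209,010.1983 / 1.900865 = 109,955.3165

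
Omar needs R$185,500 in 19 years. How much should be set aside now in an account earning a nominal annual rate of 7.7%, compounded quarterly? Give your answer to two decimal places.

R$43,552.11

Periodic rate i = 0.077/4 = 0.01925; n = 19 × 4 = 76 periods.
PV = FV·(1+i)^(−n) = 185,500 × 0.234782 = 43,552.1084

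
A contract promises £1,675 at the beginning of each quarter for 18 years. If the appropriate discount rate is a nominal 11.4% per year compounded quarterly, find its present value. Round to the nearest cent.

£52,454.76

i = 0.114/4 = 0.0285 per quarter; n = 18·4 = 72.
PV = PMT · [1 − (1+i)^(−n)] / i × (1+i) = 1675 · 31.316272 = 52,454.7558
Payments are at the start of each period, so multiply by (1+i).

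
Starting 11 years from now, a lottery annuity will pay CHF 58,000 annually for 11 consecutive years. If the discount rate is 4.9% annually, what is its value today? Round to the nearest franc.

CHF 300,172

Value one period before first payment (t=10): 58000 × [1 − (1+0.049)^(−11)] / 0.049 = 58000 × 8.350211 = 484,312.2548
Discount back 10 years: 484,312.2548 × (1+0.049)^(−10) = 484,312.2548 × 0.619791 = 300,172.2748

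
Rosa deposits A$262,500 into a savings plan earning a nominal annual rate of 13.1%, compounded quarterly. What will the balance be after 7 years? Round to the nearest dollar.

A$647,135

With 4 periods per year: i = 0.03275, n = 28.
FV = 262,500 × (1 + 0.03275)^28 = 647,135.1800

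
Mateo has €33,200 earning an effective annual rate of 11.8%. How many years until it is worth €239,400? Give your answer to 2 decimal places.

17.71 years

n = ln(239400/33200) / ln(1+0.118) = ln(7.21084) / 0.111541 = 17.7117 years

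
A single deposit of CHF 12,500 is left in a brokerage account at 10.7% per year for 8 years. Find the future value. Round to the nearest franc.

FV = PV·(1+i)^n = 12,500 × 2.255179 = 28,189.7341

CHF 28,190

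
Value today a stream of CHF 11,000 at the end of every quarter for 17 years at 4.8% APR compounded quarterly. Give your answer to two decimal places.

CHF 509,345.87

i = 0.048/4 = 0.012 per quarter; n = 17·4 = 68.
PV = 11000 × [1 − (1+0.012)^(−68)] / 0.012 = 11000 × 46.304170 = 509,345.8659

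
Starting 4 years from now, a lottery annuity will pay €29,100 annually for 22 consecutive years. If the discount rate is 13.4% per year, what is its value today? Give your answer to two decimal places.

€139,554.62

PV at t=3 (ordinary 22-year annuity): 29100 × a(22|0.134) = 29100 × 6.993433 = 203,508.8871
Discount back 3 years: 203,508.8871 × (1+0.134)^(−3) = 203,508.8871 × 0.685742 = 139,554.6191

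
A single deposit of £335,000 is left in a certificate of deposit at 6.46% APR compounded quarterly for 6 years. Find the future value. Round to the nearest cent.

£492,076.38

Periodic rate i = 0.0646/4 = 0.01615; n = 6 × 4 = 24 periods.
FV = PV·(1+i)^n = 335,000 × 1.468885 = 492,076.3843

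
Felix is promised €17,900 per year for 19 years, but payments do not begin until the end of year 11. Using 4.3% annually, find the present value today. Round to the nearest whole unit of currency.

€150,455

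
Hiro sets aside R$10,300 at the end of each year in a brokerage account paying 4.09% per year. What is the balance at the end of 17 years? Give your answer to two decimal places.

R$245,980.21

FV = PMT · [(1+i)^n − 1] / i = 10300 · 23.881574 = 245,980.2084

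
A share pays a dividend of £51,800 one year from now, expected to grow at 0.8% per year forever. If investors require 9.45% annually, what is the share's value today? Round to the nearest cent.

£598,843.93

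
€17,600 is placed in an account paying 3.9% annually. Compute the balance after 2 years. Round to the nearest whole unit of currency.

FV = PV·(1+i)^n = 17,600 × 1.079521 = 18,999.5696

€19,000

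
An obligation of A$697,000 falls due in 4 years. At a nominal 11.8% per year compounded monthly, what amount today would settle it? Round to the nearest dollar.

With 12 periods per year: i = 0.00983333, n = 48.
Discount factor = (1+0.00983333)^(−48) = 0.625193; PV = 697,000 × 0.625193 = 435,759.7135

A$435,760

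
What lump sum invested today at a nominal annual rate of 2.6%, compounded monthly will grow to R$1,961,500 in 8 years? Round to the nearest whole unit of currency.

i = 0.026/12 = 0.00216667 per month; n = 8·12 = 96.
PV = 1,961,500 / (1 + 0.00216667)^96 = 1,961,500 / 1.230936 = 1,593,502.6136

R$1,593,503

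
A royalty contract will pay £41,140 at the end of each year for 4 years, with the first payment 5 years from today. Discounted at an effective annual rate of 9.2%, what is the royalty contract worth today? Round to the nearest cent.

Value one period before first payment (t=4): 41140 × [1 − (1+0.092)^(−4)] / 0.092 = 41140 × 3.225549 = 132,699.0718
Discount back 4 years: 132,699.0718 × (1+0.092)^(−4) = 132,699.0718 × 0.703250 = 93,320.5590

£93,320.56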